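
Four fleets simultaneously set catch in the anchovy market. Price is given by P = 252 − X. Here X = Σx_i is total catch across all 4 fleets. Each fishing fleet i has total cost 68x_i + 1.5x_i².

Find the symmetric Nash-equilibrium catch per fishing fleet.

23

A representative fishing fleet's profit is π_i = x_i(252 − X) − 68x_i − 1.5x_i², with X = x_i + Σ_{j≠i} x_j.
First-order condition: 184 − 5x_i − Σ_{j≠i} x_j = 0.
With identical fishing fleets, set every x_j = x: then 184 − 5x − 3x = 0, i.e. x = 184/8 = 23.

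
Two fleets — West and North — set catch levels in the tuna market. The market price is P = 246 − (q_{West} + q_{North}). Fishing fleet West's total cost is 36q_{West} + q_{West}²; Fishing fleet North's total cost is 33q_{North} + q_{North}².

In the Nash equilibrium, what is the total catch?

84.6

Fishing fleet West's profit: π = q_{West}(246 − (q_{West} + q_{North})) − 36q_{West} − q_{West}².
∂π/∂q_{West} = 210 − 4q_{West} − q_{North} = 0, so q_{West} = 52.5 − 0.25q_{North}.
By the same steps for North: q_{North} = 53.25 − 0.25q_{West}.
Plugging q_{North} into West's best response: q_{West} = 52.5 − 0.25(53.25 − 0.25q_{West}) ⇒ 0.9375q_{West} = 39.1875, so q_{West} = 41.8.
Then q_{North} = 53.25 − 0.25·41.8 = 42.8.
Total catch: 41.8 + 42.8 = 84.6.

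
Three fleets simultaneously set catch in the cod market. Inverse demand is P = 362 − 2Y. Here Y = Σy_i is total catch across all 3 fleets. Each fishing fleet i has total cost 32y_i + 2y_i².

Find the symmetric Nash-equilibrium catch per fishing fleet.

A representative fishing fleet's profit is π_i = y_i(362 − 2Y) − 32y_i − 2y_i², with Y = y_i + Σ_{j≠i} y_j.
First-order condition: 330 − 8y_i − 2Σ_{j≠i} y_j = 0.
In a symmetric equilibrium every fishing fleet chooses the same y, so Σ_{j≠i} y_j = 2y. The condition becomes 330 − 12y = 0, giving y = 330/12 = 27.5.

27.5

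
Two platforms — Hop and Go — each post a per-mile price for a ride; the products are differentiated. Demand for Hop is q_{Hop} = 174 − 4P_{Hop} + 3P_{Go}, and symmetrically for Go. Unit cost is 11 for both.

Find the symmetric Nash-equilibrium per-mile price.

43.6

Hop's profit: π = (P_{Hop} − 11)(174 − 4P_{Hop} + 3P_{Go}).
∂π/∂P_{Hop} = 218 − 8P_{Hop} + 3P_{Go} = 0 ⇒ P_{Hop} = 27.25 + 0.375P_{Go}.
Setting P_{Hop} = P_{Go} in the reaction function: P_{Hop} = 27.25 + 0.375P_{Hop}, so P_{Hop} = 27.25 / 0.625 = 43.6.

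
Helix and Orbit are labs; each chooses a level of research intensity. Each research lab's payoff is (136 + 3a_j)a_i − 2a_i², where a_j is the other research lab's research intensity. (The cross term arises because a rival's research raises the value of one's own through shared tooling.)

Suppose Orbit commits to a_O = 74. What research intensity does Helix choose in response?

89.5

Helix's payoff is (136 + 3a_O)a_H − 2a_H².
∂π/∂a_H = 136 + 3a_O − 4a_H = 0, so a_H = 34 + 0.75a_O.
At a_O = 74: a_H = 34 + 0.75·74 = 89.5.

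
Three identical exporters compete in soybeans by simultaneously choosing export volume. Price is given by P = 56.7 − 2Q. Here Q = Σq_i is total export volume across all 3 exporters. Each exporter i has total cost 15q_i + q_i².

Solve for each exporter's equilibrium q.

A representative exporter's profit is π_i = q_i(56.7 − 2Q) − 15q_i − q_i², with Q = q_i + Σ_{j≠i} q_j.
First-order condition: 41.7 − 6q_i − 2Σ_{j≠i} q_j = 0.
Imposing symmetry (q_j = q for all j) turns Σ_{j≠i} q_j into 2q, so 41.7 = 10q and q = 4.17.

4.17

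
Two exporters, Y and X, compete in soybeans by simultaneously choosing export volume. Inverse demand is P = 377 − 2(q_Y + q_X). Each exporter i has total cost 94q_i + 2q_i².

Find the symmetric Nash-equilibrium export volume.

28.3

Exporter Y's profit: π = q_Y(377 − 2(q_Y + q_X)) − 94q_Y − 2q_Y².
∂π/∂q_Y = 283 − 8q_Y − 2q_X = 0, so q_Y = 35.375 − 0.25q_X.
The game is symmetric, so in equilibrium q_X = q_Y: the reaction function gives 1.25q_Y = 35.375, hence q_Y = 28.3.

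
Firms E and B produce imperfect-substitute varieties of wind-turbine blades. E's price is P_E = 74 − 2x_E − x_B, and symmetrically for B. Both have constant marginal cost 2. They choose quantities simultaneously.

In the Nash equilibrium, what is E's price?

Firm E's profit: π = x_E(74 − 2x_E − x_B) − 2x_E.
∂π/∂x_E = 72 − 4x_E − x_B = 0 ⇒ x_E = 18 − 0.25x_B.
The game is symmetric, so in equilibrium x_B = x_E: the reaction function gives 1.25x_E = 18, hence x_E = 14.4.
P_E = 74 − 2·14.4 − 14.4 = 30.8.

30.8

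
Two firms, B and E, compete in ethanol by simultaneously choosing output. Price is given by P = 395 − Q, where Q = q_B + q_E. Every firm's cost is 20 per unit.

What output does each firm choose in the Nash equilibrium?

125

Firm B's profit: π = q_B(395 − (q_B + q_E)) − 20q_B.
∂π/∂q_B = 375 − 2q_B − q_E = 0, so q_B = 187.5 − 0.5q_E.
The game is symmetric, so in equilibrium q_E = q_B: the reaction function gives 1.5q_B = 187.5, hence q_B = 125.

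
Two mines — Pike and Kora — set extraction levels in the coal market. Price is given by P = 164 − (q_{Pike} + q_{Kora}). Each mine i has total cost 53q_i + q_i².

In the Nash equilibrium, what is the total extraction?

44.4

Mine Pike's profit: π = q_{Pike}(164 − (q_{Pike} + q_{Kora})) − 53q_{Pike} − q_{Pike}².
∂π/∂q_{Pike} = 111 − 4q_{Pike} − q_{Kora} = 0, so q_{Pike} = 27.75 − 0.25q_{Kora}.
The game is symmetric, so in equilibrium q_{Kora} = q_{Pike}: the reaction function gives 1.25q_{Pike} = 27.75, hence q_{Pike} = 22.2.
Total extraction: 22.2 + 22.2 = 44.4.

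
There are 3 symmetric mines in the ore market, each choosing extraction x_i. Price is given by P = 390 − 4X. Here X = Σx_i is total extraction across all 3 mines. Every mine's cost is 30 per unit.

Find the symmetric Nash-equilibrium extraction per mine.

22.5

A representative mine's profit is π_i = x_i(390 − 4X) − 30x_i, with X = x_i + Σ_{j≠i} x_j.
First-order condition: 360 − 8x_i − 4Σ_{j≠i} x_j = 0.
Imposing symmetry (x_j = x for all j) turns Σ_{j≠i} x_j into 2x, so 360 = 16x and x = 22.5.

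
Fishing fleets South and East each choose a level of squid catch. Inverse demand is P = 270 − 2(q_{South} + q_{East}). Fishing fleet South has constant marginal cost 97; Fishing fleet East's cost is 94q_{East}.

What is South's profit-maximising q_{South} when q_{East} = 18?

Fishing fleet South's profit: π = q_{South}(270 − 2(q_{South} + q_{East})) − 97q_{South}.
∂π/∂q_{South} = 173 − 4q_{South} − 2q_{East} = 0, so q_{South} = 43.25 − 0.5q_{East}.
At q_{East} = 18: q_{South} = 43.25 − 0.5·18 = 34.25.

34.25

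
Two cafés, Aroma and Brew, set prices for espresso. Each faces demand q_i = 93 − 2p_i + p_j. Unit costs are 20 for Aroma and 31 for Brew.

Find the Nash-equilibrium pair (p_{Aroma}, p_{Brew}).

45.8, 50.2

Aroma's profit: π = (p_{Aroma} − 20)(93 − 2p_{Aroma} + p_{Brew}).
∂π/∂p_{Aroma} = 133 − 4p_{Aroma} + p_{Brew} = 0 ⇒ p_{Aroma} = 33.25 + 0.25p_{Brew}.
Similarly p_{Brew} = 38.75 + 0.25p_{Aroma}.
Substituting the second reaction function into the first: p_{Aroma} = 33.25 + 0.25(38.75 + 0.25p_{Aroma}), which gives 0.9375p_{Aroma} = 42.9375 ⇒ p_{Aroma} = 45.8.
Then p_{Brew} = 38.75 + 0.25·45.8 = 50.2.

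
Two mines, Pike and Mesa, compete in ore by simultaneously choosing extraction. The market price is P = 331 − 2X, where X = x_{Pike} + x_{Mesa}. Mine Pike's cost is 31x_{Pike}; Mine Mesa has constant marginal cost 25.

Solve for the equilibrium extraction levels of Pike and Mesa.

49, 52

Mine Pike's profit: π = x_{Pike}(331 − 2(x_{Pike} + x_{Mesa})) − 31x_{Pike}.
∂π/∂x_{Pike} = 300 − 4x_{Pike} − 2x_{Mesa} = 0, so x_{Pike} = 75 − 0.5x_{Mesa}.
By the same steps for Mesa: x_{Mesa} = 76.5 − 0.5x_{Pike}.
Substituting the second reaction function into the first: x_{Pike} = 75 − 0.5(76.5 − 0.5x_{Pike}), which gives 0.75x_{Pike} = 36.75 ⇒ x_{Pike} = 49.
Then x_{Mesa} = 76.5 − 0.5·49 = 52.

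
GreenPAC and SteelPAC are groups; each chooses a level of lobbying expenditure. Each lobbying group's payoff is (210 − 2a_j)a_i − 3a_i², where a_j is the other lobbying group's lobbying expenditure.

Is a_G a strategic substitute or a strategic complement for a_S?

strategic substitutes

GreenPAC's payoff is (210 − 2a_S)a_G − 3a_G².
∂π/∂a_G = 210 − 2a_S − 6a_G = 0, so a_G = 35 − (1/3)a_S.
The best-response slope da_G/da_S = −1/3 < 0: the reaction function is downward-sloping, so the choices are strategic substitutes.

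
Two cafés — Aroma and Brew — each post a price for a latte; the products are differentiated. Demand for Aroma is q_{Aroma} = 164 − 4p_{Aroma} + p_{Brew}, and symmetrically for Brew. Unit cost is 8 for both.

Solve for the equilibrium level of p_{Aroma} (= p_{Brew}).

28

Aroma's profit: π = (p_{Aroma} − 8)(164 − 4p_{Aroma} + p_{Brew}).
∂π/∂p_{Aroma} = 196 − 8p_{Aroma} + p_{Brew} = 0 ⇒ p_{Aroma} = 24.5 + 0.125p_{Brew}.
By symmetry p_{Brew} = p_{Aroma}; substituting into the reaction function, 0.875p_{Aroma} = 24.5 and p_{Aroma} = 28.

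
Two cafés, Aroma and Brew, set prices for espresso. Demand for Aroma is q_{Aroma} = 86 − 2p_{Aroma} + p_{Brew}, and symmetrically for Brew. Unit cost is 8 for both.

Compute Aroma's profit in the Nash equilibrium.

Aroma's profit: π = (p_{Aroma} − 8)(86 − 2p_{Aroma} + p_{Brew}).
∂π/∂p_{Aroma} = 102 − 4p_{Aroma} + p_{Brew} = 0 ⇒ p_{Aroma} = 25.5 + 0.25p_{Brew}.
The game is symmetric, so in equilibrium p_{Brew} = p_{Aroma}: the reaction function gives 0.75p_{Aroma} = 25.5, hence p_{Aroma} = 34.
q_{Aroma} = 86 − 2·34 + 34 = 52.
Profit = (34 − 8)·52 = 1352.

1352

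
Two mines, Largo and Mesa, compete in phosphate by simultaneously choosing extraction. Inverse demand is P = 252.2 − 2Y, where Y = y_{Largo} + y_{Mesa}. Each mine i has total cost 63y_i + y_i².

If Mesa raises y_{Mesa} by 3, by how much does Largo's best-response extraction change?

Mine Largo's profit: π = y_{Largo}(252.2 − 2(y_{Largo} + y_{Mesa})) − 63y_{Largo} − y_{Largo}².
∂π/∂y_{Largo} = 189.2 − 6y_{Largo} − 2y_{Mesa} = 0, so y_{Largo} = 473/15 − (1/3)y_{Mesa}.
The reaction-function slope is −1/3, so a 3-unit rise in y_{Mesa} moves y_{Largo} by −1/3 × 3 = −1. Largo's best response falls — the actions are strategic substitutes.

-1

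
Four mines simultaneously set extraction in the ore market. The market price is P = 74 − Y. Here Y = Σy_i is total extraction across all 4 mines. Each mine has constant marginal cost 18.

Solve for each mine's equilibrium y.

11.2

A representative mine's profit is π_i = y_i(74 − Y) − 18y_i, with Y = y_i + Σ_{j≠i} y_j.
First-order condition: 56 − 2y_i − Σ_{j≠i} y_j = 0.
Imposing symmetry (y_j = y for all j) turns Σ_{j≠i} y_j into 3y, so 56 = 5y and y = 11.2.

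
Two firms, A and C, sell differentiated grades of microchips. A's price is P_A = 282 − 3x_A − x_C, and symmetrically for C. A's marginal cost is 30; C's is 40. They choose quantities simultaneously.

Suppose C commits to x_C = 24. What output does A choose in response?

38

Firm A's profit: π = x_A(282 − 3x_A − x_C) − 30x_A.
∂π/∂x_A = 252 − 6x_A − x_C = 0 ⇒ x_A = 42 − (1/6)x_C.
At x_C = 24: x_A = 42 − (1/6)·24 = 38.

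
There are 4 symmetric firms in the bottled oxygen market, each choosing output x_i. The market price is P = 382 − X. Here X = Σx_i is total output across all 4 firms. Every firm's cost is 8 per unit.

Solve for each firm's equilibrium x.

74.8

A representative firm's profit is π_i = x_i(382 − X) − 8x_i, with X = x_i + Σ_{j≠i} x_j.
First-order condition: 374 − 2x_i − Σ_{j≠i} x_j = 0.
With identical firms, set every x_j = x: then 374 − 2x − 3x = 0, i.e. x = 374/5 = 74.8.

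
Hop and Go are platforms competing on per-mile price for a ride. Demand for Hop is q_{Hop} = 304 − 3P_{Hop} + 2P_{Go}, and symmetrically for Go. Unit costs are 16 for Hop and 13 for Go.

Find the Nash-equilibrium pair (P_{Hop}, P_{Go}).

87.4375, 86.3125

Hop's profit: π = (P_{Hop} − 16)(304 − 3P_{Hop} + 2P_{Go}).
∂π/∂P_{Hop} = 352 − 6P_{Hop} + 2P_{Go} = 0 ⇒ P_{Hop} = 176/3 + (1/3)P_{Go}.
Similarly P_{Go} = 343/6 + (1/3)P_{Hop}.
Plugging P_{Go} into Hop's best response: P_{Hop} = 176/3 + (1/3)(343/6 + (1/3)P_{Hop}) ⇒ (8/9)P_{Hop} = 1399/18, so P_{Hop} = 87.4375.
Then P_{Go} = 343/6 + (1/3)·87.4375 = 86.3125.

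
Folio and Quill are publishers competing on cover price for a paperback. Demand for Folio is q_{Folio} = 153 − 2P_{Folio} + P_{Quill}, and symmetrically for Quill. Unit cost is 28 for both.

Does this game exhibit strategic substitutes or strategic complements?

strategic complements

Folio's profit: π = (P_{Folio} − 28)(153 − 2P_{Folio} + P_{Quill}).
∂π/∂P_{Folio} = 209 − 4P_{Folio} + P_{Quill} = 0 ⇒ P_{Folio} = 52.25 + 0.25P_{Quill}.
The best-response slope dP_{Folio}/dP_{Quill} = 0.25 > 0: the reaction function is upward-sloping, so the choices are strategic complements.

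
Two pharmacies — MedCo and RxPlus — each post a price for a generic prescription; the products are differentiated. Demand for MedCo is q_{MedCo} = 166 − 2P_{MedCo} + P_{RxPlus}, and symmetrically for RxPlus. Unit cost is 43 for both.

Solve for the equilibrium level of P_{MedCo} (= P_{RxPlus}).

84

MedCo's profit: π = (P_{MedCo} − 43)(166 − 2P_{MedCo} + P_{RxPlus}).
∂π/∂P_{MedCo} = 252 − 4P_{MedCo} + P_{RxPlus} = 0 ⇒ P_{MedCo} = 63 + 0.25P_{RxPlus}.
The game is symmetric, so in equilibrium P_{RxPlus} = P_{MedCo}: the reaction function gives 0.75P_{MedCo} = 63, hence P_{MedCo} = 84.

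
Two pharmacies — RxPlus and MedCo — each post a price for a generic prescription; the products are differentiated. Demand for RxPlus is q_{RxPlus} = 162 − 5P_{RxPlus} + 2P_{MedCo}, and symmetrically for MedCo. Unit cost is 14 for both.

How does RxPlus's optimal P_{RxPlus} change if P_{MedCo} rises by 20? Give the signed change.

4

RxPlus's profit: π = (P_{RxPlus} − 14)(162 − 5P_{RxPlus} + 2P_{MedCo}).
∂π/∂P_{RxPlus} = 232 − 10P_{RxPlus} + 2P_{MedCo} = 0 ⇒ P_{RxPlus} = 23.2 + 0.2P_{MedCo}.
The reaction-function slope is 0.2, so a 20-unit rise in P_{MedCo} moves P_{RxPlus} by 0.2 × 20 = 4. RxPlus's best response rises — the actions are strategic complements.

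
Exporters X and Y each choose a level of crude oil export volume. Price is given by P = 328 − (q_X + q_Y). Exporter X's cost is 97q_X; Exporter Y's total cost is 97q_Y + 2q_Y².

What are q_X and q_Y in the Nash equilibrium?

Exporter X's profit: π = q_X(328 − (q_X + q_Y)) − 97q_X.
∂π/∂q_X = 231 − 2q_X − q_Y = 0, so q_X = 115.5 − 0.5q_Y.
For Y: ∂π/∂q_Y = 231 − 6q_Y − q_X = 0 ⇒ q_Y = 38.5 − (1/6)q_X.
Solving the two reaction functions simultaneously: (1 − (−0.5)(−1/6))q_X = 115.5 − 0.5·38.5, so (11/12)q_X = 96.25 and q_X = 105.
Then q_Y = 38.5 − (1/6)·105 = 21.

105, 21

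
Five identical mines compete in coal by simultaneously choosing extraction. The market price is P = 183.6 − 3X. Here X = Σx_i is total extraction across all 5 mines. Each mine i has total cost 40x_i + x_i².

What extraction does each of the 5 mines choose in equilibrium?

A representative mine's profit is π_i = x_i(183.6 − 3X) − 40x_i − x_i², with X = x_i + Σ_{j≠i} x_j.
First-order condition: 143.6 − 8x_i − 3Σ_{j≠i} x_j = 0.
In a symmetric equilibrium every mine chooses the same x, so Σ_{j≠i} x_j = 4x. The condition becomes 143.6 − 20x = 0, giving x = 143.6/20 = 7.18.

7.18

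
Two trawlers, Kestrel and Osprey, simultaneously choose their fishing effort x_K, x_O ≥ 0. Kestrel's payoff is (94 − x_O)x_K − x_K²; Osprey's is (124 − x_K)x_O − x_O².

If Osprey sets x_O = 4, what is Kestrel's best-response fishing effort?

45

Expanding Kestrel's payoff: 94x_K − x_Ox_K − x_K².
∂π/∂x_K = 94 − x_O − 2x_K = 0, so x_K = 47 − 0.5x_O.
At x_O = 4: x_K = 47 − 0.5·4 = 45.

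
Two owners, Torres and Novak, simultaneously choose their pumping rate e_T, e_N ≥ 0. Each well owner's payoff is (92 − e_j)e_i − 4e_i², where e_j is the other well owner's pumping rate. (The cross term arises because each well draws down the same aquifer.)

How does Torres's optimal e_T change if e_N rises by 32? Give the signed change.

-4

Torres's payoff is (92 − e_N)e_T − 4e_T².
∂π/∂e_T = 92 − e_N − 8e_T = 0, so e_T = 11.5 − 0.125e_N.
The reaction-function slope is −0.125, so a 32-unit rise in e_N moves e_T by −0.125 × 32 = −4. Torres's best response falls — the actions are strategic substitutes.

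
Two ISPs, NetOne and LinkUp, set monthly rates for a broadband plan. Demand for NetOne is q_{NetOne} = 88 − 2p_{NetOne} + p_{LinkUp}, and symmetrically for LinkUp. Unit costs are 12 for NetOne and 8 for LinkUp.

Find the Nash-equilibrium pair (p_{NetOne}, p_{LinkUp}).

36.8, 35.2

NetOne's profit: π = (p_{NetOne} − 12)(88 − 2p_{NetOne} + p_{LinkUp}).
∂π/∂p_{NetOne} = 112 − 4p_{NetOne} + p_{LinkUp} = 0 ⇒ p_{NetOne} = 28 + 0.25p_{LinkUp}.
Similarly p_{LinkUp} = 26 + 0.25p_{NetOne}.
Substituting the second reaction function into the first: p_{NetOne} = 28 + 0.25(26 + 0.25p_{NetOne}), which gives 0.9375p_{NetOne} = 34.5 ⇒ p_{NetOne} = 36.8.
Then p_{LinkUp} = 26 + 0.25·36.8 = 35.2.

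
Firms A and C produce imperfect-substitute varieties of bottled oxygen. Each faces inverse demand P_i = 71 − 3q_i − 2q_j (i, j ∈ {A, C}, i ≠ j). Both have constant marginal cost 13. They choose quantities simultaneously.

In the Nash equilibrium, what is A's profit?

157.6875

Firm A's profit: π = q_A(71 − 3q_A − 2q_C) − 13q_A.
∂π/∂q_A = 58 − 6q_A − 2q_C = 0 ⇒ q_A = 29/3 − (1/3)q_C.
The game is symmetric, so in equilibrium q_C = q_A: the reaction function gives (4/3)q_A = 29/3, hence q_A = 7.25.
P_A = 71 − 3·7.25 − 2·7.25 = 34.75.
Profit = (34.75 − 13)·7.25 = 157.6875.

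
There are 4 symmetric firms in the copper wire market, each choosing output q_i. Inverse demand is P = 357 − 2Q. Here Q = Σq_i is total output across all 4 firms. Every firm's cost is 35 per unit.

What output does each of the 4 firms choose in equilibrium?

A representative firm's profit is π_i = q_i(357 − 2Q) − 35q_i, with Q = q_i + Σ_{j≠i} q_j.
First-order condition: 322 − 4q_i − 2Σ_{j≠i} q_j = 0.
With identical firms, set every q_j = q: then 322 − 4q − 6q = 0, i.e. q = 322/10 = 32.2.

32.2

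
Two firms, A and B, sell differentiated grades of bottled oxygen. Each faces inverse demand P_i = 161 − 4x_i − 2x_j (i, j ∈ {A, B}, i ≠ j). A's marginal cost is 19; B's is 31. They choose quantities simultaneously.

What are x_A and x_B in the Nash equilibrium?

Firm A's profit: π = x_A(161 − 4x_A − 2x_B) − 19x_A.
∂π/∂x_A = 142 − 8x_A − 2x_B = 0 ⇒ x_A = 17.75 − 0.25x_B.
Similarly x_B = 16.25 − 0.25x_A.
Solving the two reaction functions simultaneously: (1 − (−0.25)(−0.25))x_A = 17.75 − 0.25·16.25, so 0.9375x_A = 13.6875 and x_A = 14.6.
Then x_B = 16.25 − 0.25·14.6 = 12.6.

14.6, 12.6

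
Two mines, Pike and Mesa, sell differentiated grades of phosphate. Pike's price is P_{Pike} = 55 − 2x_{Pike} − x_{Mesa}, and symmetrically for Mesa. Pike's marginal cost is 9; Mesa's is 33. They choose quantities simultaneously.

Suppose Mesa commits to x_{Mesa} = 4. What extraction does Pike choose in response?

10.5

Mine Pike's profit: π = x_{Pike}(55 − 2x_{Pike} − x_{Mesa}) − 9x_{Pike}.
∂π/∂x_{Pike} = 46 − 4x_{Pike} − x_{Mesa} = 0 ⇒ x_{Pike} = 11.5 − 0.25x_{Mesa}.
At x_{Mesa} = 4: x_{Pike} = 11.5 − 0.25·4 = 10.5.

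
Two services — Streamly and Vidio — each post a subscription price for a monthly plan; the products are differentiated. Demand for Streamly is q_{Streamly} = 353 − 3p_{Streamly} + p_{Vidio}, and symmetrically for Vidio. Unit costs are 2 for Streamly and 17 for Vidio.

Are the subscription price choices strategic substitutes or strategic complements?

Streamly's profit: π = (p_{Streamly} − 2)(353 − 3p_{Streamly} + p_{Vidio}).
∂π/∂p_{Streamly} = 359 − 6p_{Streamly} + p_{Vidio} = 0 ⇒ p_{Streamly} = 359/6 + (1/6)p_{Vidio}.
The best-response slope dp_{Streamly}/dp_{Vidio} = 1/6 > 0: the reaction function is upward-sloping, so the choices are strategic complements.

strategic complements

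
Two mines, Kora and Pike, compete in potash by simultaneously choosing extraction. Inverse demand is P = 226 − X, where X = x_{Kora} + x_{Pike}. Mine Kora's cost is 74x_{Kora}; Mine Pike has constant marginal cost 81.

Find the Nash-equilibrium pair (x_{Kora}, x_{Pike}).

Mine Kora's profit: π = x_{Kora}(226 − (x_{Kora} + x_{Pike})) − 74x_{Kora}.
∂π/∂x_{Kora} = 152 − 2x_{Kora} − x_{Pike} = 0, so x_{Kora} = 76 − 0.5x_{Pike}.
By the same steps for Pike: x_{Pike} = 72.5 − 0.5x_{Kora}.
Substituting the second reaction function into the first: x_{Kora} = 76 − 0.5(72.5 − 0.5x_{Kora}), which gives 0.75x_{Kora} = 39.75 ⇒ x_{Kora} = 53.
Then x_{Pike} = 72.5 − 0.5·53 = 46.

53, 46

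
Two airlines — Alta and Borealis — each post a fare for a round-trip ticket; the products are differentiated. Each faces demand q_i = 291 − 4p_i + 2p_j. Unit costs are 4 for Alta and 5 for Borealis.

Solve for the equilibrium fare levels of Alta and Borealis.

51.3, 51.7

Alta's profit: π = (p_{Alta} − 4)(291 − 4p_{Alta} + 2p_{Borealis}).
∂π/∂p_{Alta} = 307 − 8p_{Alta} + 2p_{Borealis} = 0 ⇒ p_{Alta} = 38.375 + 0.25p_{Borealis}.
Similarly p_{Borealis} = 38.875 + 0.25p_{Alta}.
Plugging p_{Borealis} into Alta's best response: p_{Alta} = 38.375 + 0.25(38.875 + 0.25p_{Alta}) ⇒ 0.9375p_{Alta} = 1539/32, so p_{Alta} = 51.3.
Then p_{Borealis} = 38.875 + 0.25·51.3 = 51.7.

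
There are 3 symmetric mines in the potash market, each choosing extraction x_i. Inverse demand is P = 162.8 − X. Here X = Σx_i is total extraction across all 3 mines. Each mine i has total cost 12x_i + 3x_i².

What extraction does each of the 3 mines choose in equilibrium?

A representative mine's profit is π_i = x_i(162.8 − X) − 12x_i − 3x_i², with X = x_i + Σ_{j≠i} x_j.
First-order condition: 150.8 − 8x_i − Σ_{j≠i} x_j = 0.
In a symmetric equilibrium every mine chooses the same x, so Σ_{j≠i} x_j = 2x. The condition becomes 150.8 − 10x = 0, giving x = 150.8/10 = 15.08.

15.08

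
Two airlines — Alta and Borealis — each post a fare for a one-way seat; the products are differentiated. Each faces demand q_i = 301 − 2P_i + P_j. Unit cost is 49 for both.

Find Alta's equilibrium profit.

Alta's profit: π = (P_{Alta} − 49)(301 − 2P_{Alta} + P_{Borealis}).
∂π/∂P_{Alta} = 399 − 4P_{Alta} + P_{Borealis} = 0 ⇒ P_{Alta} = 99.75 + 0.25P_{Borealis}.
The game is symmetric, so in equilibrium P_{Borealis} = P_{Alta}: the reaction function gives 0.75P_{Alta} = 99.75, hence P_{Alta} = 133.
q_{Alta} = 301 − 2·133 + 133 = 168.
Profit = (133 − 49)·168 = 14112.

14112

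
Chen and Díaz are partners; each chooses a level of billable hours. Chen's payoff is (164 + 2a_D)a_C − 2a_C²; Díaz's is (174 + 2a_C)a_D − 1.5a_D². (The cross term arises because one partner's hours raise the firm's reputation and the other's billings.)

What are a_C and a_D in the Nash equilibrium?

105, 128

Expanding Chen's payoff: 164a_C + 2a_Da_C − 2a_C².
∂π/∂a_C = 164 + 2a_D − 4a_C = 0, so a_C = 41 + 0.5a_D.
Likewise for Díaz: a_D = 58 + (2/3)a_C.
Solving the two reaction functions simultaneously: (1 − (0.5)(2/3))a_C = 41 + 0.5·58, so (2/3)a_C = 70 and a_C = 105.
Then a_D = 58 + (2/3)·105 = 128.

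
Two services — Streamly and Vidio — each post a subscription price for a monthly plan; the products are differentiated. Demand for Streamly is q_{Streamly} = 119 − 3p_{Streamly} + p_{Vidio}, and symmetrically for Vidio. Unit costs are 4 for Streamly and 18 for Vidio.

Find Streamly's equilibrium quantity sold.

70.2

Streamly's profit: π = (p_{Streamly} − 4)(119 − 3p_{Streamly} + p_{Vidio}).
∂π/∂p_{Streamly} = 131 − 6p_{Streamly} + p_{Vidio} = 0 ⇒ p_{Streamly} = 131/6 + (1/6)p_{Vidio}.
Similarly p_{Vidio} = 173/6 + (1/6)p_{Streamly}.
Substituting the second reaction function into the first: p_{Streamly} = 131/6 + (1/6)(173/6 + (1/6)p_{Streamly}), which gives (35/36)p_{Streamly} = 959/36 ⇒ p_{Streamly} = 27.4.
Then p_{Vidio} = 173/6 + (1/6)·27.4 = 33.4.
q_{Streamly} = 119 − 3·27.4 + 33.4 = 70.2.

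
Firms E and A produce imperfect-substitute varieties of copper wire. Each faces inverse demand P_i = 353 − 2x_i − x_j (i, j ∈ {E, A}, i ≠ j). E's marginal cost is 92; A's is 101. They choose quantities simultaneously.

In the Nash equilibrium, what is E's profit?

5575.68

Firm E's profit: π = x_E(353 − 2x_E − x_A) − 92x_E.
∂π/∂x_E = 261 − 4x_E − x_A = 0 ⇒ x_E = 65.25 − 0.25x_A.
Similarly x_A = 63 − 0.25x_E.
Solving the two reaction functions simultaneously: (1 − (−0.25)(−0.25))x_E = 65.25 − 0.25·63, so 0.9375x_E = 49.5 and x_E = 52.8.
Then x_A = 63 − 0.25·52.8 = 49.8.
P_E = 353 − 2·52.8 − 49.8 = 197.6.
Profit = (197.6 − 92)·52.8 = 5575.68.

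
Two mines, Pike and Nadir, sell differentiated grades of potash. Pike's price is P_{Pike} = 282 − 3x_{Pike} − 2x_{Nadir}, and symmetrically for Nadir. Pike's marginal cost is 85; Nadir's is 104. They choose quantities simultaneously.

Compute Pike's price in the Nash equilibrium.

Mine Pike's profit: π = x_{Pike}(282 − 3x_{Pike} − 2x_{Nadir}) − 85x_{Pike}.
∂π/∂x_{Pike} = 197 − 6x_{Pike} − 2x_{Nadir} = 0 ⇒ x_{Pike} = 197/6 − (1/3)x_{Nadir}.
Similarly x_{Nadir} = 89/3 − (1/3)x_{Pike}.
Solving the two reaction functions simultaneously: (1 − (−1/3)(−1/3))x_{Pike} = 197/6 − (1/3)·(89/3), so (8/9)x_{Pike} = 413/18 and x_{Pike} = 25.8125.
Then x_{Nadir} = 89/3 − (1/3)·25.8125 = 21.0625.
P_{Pike} = 282 − 3·25.8125 − 2·21.0625 = 162.4375.

162.4375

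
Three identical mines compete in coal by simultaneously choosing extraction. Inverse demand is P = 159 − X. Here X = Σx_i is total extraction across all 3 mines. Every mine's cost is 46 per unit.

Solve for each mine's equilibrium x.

28.25

A representative mine's profit is π_i = x_i(159 − X) − 46x_i, with X = x_i + Σ_{j≠i} x_j.
First-order condition: 113 − 2x_i − Σ_{j≠i} x_j = 0.
With identical mines, set every x_j = x: then 113 − 2x − 2x = 0, i.e. x = 113/4 = 28.25.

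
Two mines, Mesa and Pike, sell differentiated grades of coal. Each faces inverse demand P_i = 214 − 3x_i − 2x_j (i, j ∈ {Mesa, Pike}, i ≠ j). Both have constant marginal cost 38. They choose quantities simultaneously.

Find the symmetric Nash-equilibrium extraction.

22

Mine Mesa's profit: π = x_{Mesa}(214 − 3x_{Mesa} − 2x_{Pike}) − 38x_{Mesa}.
∂π/∂x_{Mesa} = 176 − 6x_{Mesa} − 2x_{Pike} = 0 ⇒ x_{Mesa} = 88/3 − (1/3)x_{Pike}.
By symmetry x_{Pike} = x_{Mesa}; substituting into the reaction function, (4/3)x_{Mesa} = 88/3 and x_{Mesa} = 22.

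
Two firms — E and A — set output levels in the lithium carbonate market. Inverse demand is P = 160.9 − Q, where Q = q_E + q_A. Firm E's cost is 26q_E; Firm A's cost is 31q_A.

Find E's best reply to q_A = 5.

Firm E's profit: π = q_E(160.9 − (q_E + q_A)) − 26q_E.
∂π/∂q_E = 134.9 − 2q_E − q_A = 0, so q_E = 67.45 − 0.5q_A.
At q_A = 5: q_E = 67.45 − 0.5·5 = 64.95.

64.95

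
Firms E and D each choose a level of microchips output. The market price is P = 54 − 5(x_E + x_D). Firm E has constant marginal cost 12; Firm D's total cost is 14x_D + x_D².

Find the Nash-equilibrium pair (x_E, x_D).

3.2, 2

Firm E's profit: π = x_E(54 − 5(x_E + x_D)) − 12x_E.
∂π/∂x_E = 42 − 10x_E − 5x_D = 0, so x_E = 4.2 − 0.5x_D.
For D: ∂π/∂x_D = 40 − 12x_D − 5x_E = 0 ⇒ x_D = 10/3 − (5/12)x_E.
Plugging x_D into E's best response: x_E = 4.2 − 0.5(10/3 − (5/12)x_E) ⇒ (19/24)x_E = 38/15, so x_E = 3.2.
Then x_D = 10/3 − (5/12)·3.2 = 2.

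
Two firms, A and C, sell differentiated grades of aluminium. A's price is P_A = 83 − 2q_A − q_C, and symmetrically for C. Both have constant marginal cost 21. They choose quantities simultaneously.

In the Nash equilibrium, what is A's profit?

307.52

Firm A's profit: π = q_A(83 − 2q_A − q_C) − 21q_A.
∂π/∂q_A = 62 − 4q_A − q_C = 0 ⇒ q_A = 15.5 − 0.25q_C.
Setting q_A = q_C in the reaction function: q_A = 15.5 − 0.25q_A, so q_A = 15.5 / 1.25 = 12.4.
P_A = 83 − 2·12.4 − 12.4 = 45.8.
Profit = (45.8 − 21)·12.4 = 307.52.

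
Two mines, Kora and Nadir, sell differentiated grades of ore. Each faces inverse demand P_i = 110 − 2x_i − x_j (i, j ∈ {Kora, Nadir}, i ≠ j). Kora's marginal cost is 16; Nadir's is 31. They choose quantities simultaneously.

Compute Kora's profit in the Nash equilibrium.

Mine Kora's profit: π = x_{Kora}(110 − 2x_{Kora} − x_{Nadir}) − 16x_{Kora}.
∂π/∂x_{Kora} = 94 − 4x_{Kora} − x_{Nadir} = 0 ⇒ x_{Kora} = 23.5 − 0.25x_{Nadir}.
Similarly x_{Nadir} = 19.75 − 0.25x_{Kora}.
Substituting the second reaction function into the first: x_{Kora} = 23.5 − 0.25(19.75 − 0.25x_{Kora}), which gives 0.9375x_{Kora} = 18.5625 ⇒ x_{Kora} = 19.8.
Then x_{Nadir} = 19.75 − 0.25·19.8 = 14.8.
P_{Kora} = 110 − 2·19.8 − 14.8 = 55.6.
Profit = (55.6 − 16)·19.8 = 784.08.

784.08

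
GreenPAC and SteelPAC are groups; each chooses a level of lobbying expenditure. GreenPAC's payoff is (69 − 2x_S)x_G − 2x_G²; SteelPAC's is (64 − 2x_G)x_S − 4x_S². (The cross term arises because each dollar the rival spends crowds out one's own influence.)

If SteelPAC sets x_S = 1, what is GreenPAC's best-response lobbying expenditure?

16.75

Expanding GreenPAC's payoff: 69x_G − 2x_Sx_G − 2x_G².
∂π/∂x_G = 69 − 2x_S − 4x_G = 0, so x_G = 17.25 − 0.5x_S.
At x_S = 1: x_G = 17.25 − 0.5·1 = 16.75.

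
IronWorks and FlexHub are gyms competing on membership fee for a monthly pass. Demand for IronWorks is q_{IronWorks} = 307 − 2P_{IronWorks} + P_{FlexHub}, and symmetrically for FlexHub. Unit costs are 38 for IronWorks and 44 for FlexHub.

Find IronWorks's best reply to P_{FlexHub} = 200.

145.75

IronWorks's profit: π = (P_{IronWorks} − 38)(307 − 2P_{IronWorks} + P_{FlexHub}).
∂π/∂P_{IronWorks} = 383 − 4P_{IronWorks} + P_{FlexHub} = 0 ⇒ P_{IronWorks} = 95.75 + 0.25P_{FlexHub}.
At P_{FlexHub} = 200: P_{IronWorks} = 95.75 + 0.25·200 = 145.75.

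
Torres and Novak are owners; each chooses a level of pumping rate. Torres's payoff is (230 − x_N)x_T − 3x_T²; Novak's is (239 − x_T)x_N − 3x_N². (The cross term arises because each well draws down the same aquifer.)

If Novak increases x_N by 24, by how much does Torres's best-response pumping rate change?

-4

Expanding Torres's payoff: 230x_T − x_Nx_T − 3x_T².
∂π/∂x_T = 230 − x_N − 6x_T = 0, so x_T = 115/3 − (1/6)x_N.
The reaction-function slope is −1/6, so a 24-unit rise in x_N moves x_T by −1/6 × 24 = −4. Torres's best response falls — the actions are strategic substitutes.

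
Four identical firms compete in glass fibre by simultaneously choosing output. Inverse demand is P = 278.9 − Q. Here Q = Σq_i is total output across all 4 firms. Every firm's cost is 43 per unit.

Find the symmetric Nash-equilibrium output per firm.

47.18

A representative firm's profit is π_i = q_i(278.9 − Q) − 43q_i, with Q = q_i + Σ_{j≠i} q_j.
First-order condition: 235.9 − 2q_i − Σ_{j≠i} q_j = 0.
Imposing symmetry (q_j = q for all j) turns Σ_{j≠i} q_j into 3q, so 235.9 = 5q and q = 47.18.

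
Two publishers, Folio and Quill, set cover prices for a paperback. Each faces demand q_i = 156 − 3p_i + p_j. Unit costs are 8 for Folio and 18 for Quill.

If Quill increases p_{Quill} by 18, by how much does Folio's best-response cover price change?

3

Folio's profit: π = (p_{Folio} − 8)(156 − 3p_{Folio} + p_{Quill}).
∂π/∂p_{Folio} = 180 − 6p_{Folio} + p_{Quill} = 0 ⇒ p_{Folio} = 30 + (1/6)p_{Quill}.
The reaction-function slope is 1/6, so an 18-unit rise in p_{Quill} moves p_{Folio} by 1/6 × 18 = 3. Folio's best response rises — the actions are strategic complements.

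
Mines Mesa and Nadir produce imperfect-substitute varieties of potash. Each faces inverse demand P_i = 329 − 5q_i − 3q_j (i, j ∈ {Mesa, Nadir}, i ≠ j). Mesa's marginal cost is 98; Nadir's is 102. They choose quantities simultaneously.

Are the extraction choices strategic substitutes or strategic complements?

strategic substitutes

Mine Mesa's profit: π = q_{Mesa}(329 − 5q_{Mesa} − 3q_{Nadir}) − 98q_{Mesa}.
∂π/∂q_{Mesa} = 231 − 10q_{Mesa} − 3q_{Nadir} = 0 ⇒ q_{Mesa} = 23.1 − 0.3q_{Nadir}.
The best-response slope dq_{Mesa}/dq_{Nadir} = −0.3 < 0: the reaction function is downward-sloping, so the choices are strategic substitutes.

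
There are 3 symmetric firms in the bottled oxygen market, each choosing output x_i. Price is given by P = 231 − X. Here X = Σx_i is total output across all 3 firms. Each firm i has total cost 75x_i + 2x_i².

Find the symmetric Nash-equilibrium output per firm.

19.5

A representative firm's profit is π_i = x_i(231 − X) − 75x_i − 2x_i², with X = x_i + Σ_{j≠i} x_j.
First-order condition: 156 − 6x_i − Σ_{j≠i} x_j = 0.
In a symmetric equilibrium every firm chooses the same x, so Σ_{j≠i} x_j = 2x. The condition becomes 156 − 8x = 0, giving x = 156/8 = 19.5.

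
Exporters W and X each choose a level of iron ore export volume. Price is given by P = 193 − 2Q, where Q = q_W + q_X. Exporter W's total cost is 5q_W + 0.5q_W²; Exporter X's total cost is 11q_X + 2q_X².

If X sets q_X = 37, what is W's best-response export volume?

Exporter W's profit: π = q_W(193 − 2(q_W + q_X)) − 5q_W − 0.5q_W².
∂π/∂q_W = 188 − 5q_W − 2q_X = 0, so q_W = 37.6 − 0.4q_X.
At q_X = 37: q_W = 37.6 − 0.4·37 = 22.8.

22.8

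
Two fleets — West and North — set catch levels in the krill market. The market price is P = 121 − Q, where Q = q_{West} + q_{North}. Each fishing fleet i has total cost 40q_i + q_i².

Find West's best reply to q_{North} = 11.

17.5

Fishing fleet West's profit: π = q_{West}(121 − (q_{West} + q_{North})) − 40q_{West} − q_{West}².
∂π/∂q_{West} = 81 − 4q_{West} − q_{North} = 0, so q_{West} = 20.25 − 0.25q_{North}.
At q_{North} = 11: q_{West} = 20.25 − 0.25·11 = 17.5.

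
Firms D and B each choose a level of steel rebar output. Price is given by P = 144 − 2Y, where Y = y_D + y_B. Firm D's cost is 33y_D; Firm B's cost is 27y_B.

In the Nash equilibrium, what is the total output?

Firm D's profit: π = y_D(144 − 2(y_D + y_B)) − 33y_D.
∂π/∂y_D = 111 − 4y_D − 2y_B = 0, so y_D = 27.75 − 0.5y_B.
By the same steps for B: y_B = 29.25 − 0.5y_D.
Solving the two reaction functions simultaneously: (1 − (−0.5)(−0.5))y_D = 27.75 − 0.5·29.25, so 0.75y_D = 13.125 and y_D = 17.5.
Then y_B = 29.25 − 0.5·17.5 = 20.5.
Total output: 17.5 + 20.5 = 38.

38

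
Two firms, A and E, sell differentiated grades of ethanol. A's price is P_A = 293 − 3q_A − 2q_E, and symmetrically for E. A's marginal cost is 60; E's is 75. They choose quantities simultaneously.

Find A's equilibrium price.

Firm A's profit: π = q_A(293 − 3q_A − 2q_E) − 60q_A.
∂π/∂q_A = 233 − 6q_A − 2q_E = 0 ⇒ q_A = 233/6 − (1/3)q_E.
Similarly q_E = 109/3 − (1/3)q_A.
Plugging q_E into A's best response: q_A = 233/6 − (1/3)(109/3 − (1/3)q_A) ⇒ (8/9)q_A = 481/18, so q_A = 30.0625.
Then q_E = 109/3 − (1/3)·30.0625 = 26.3125.
P_A = 293 − 3·30.0625 − 2·26.3125 = 150.1875.

150.1875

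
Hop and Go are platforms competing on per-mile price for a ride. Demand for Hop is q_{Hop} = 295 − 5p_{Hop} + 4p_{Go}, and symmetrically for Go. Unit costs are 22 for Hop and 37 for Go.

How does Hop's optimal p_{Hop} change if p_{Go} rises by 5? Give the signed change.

Hop's profit: π = (p_{Hop} − 22)(295 − 5p_{Hop} + 4p_{Go}).
∂π/∂p_{Hop} = 405 − 10p_{Hop} + 4p_{Go} = 0 ⇒ p_{Hop} = 40.5 + 0.4p_{Go}.
The reaction-function slope is 0.4, so a 5-unit rise in p_{Go} moves p_{Hop} by 0.4 × 5 = 2. Hop's best response rises — the actions are strategic complements.

2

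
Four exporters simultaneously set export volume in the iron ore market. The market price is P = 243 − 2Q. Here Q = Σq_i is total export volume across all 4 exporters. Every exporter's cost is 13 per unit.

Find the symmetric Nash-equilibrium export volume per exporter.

23

A representative exporter's profit is π_i = q_i(243 − 2Q) − 13q_i, with Q = q_i + Σ_{j≠i} q_j.
First-order condition: 230 − 4q_i − 2Σ_{j≠i} q_j = 0.
In a symmetric equilibrium every exporter chooses the same q, so Σ_{j≠i} q_j = 3q. The condition becomes 230 − 10q = 0, giving q = 230/10 = 23.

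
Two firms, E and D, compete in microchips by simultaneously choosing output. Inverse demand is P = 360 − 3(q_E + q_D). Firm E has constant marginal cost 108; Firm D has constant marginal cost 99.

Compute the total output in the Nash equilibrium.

57

Firm E's profit: π = q_E(360 − 3(q_E + q_D)) − 108q_E.
∂π/∂q_E = 252 − 6q_E − 3q_D = 0, so q_E = 42 − 0.5q_D.
By the same steps for D: q_D = 43.5 − 0.5q_E.
Plugging q_D into E's best response: q_E = 42 − 0.5(43.5 − 0.5q_E) ⇒ 0.75q_E = 20.25, so q_E = 27.
Then q_D = 43.5 − 0.5·27 = 30.
Total output: 27 + 30 = 57.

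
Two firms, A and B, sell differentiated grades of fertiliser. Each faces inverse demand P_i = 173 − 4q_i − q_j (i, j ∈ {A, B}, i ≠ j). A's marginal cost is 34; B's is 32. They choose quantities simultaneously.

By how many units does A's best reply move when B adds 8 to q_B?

-1

Firm A's profit: π = q_A(173 − 4q_A − q_B) − 34q_A.
∂π/∂q_A = 139 − 8q_A − q_B = 0 ⇒ q_A = 17.375 − 0.125q_B.
The reaction-function slope is −0.125, so an 8-unit rise in q_B moves q_A by −0.125 × 8 = −1. A's best response falls — the actions are strategic substitutes.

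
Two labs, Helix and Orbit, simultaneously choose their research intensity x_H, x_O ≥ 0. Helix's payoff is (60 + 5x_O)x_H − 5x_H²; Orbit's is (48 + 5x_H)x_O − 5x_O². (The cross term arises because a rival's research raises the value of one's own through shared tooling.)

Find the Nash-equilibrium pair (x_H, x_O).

11.2, 10.4

Expanding Helix's payoff: 60x_H + 5x_Ox_H − 5x_H².
∂π/∂x_H = 60 + 5x_O − 10x_H = 0, so x_H = 6 + 0.5x_O.
Likewise for Orbit: x_O = 4.8 + 0.5x_H.
Solving the two reaction functions simultaneously: (1 − (0.5)(0.5))x_H = 6 + 0.5·4.8, so 0.75x_H = 8.4 and x_H = 11.2.
Then x_O = 4.8 + 0.5·11.2 = 10.4.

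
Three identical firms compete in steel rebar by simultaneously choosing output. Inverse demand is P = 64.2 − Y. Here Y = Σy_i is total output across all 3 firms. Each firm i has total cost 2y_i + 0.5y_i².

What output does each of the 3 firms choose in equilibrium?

12.44

A representative firm's profit is π_i = y_i(64.2 − Y) − 2y_i − 0.5y_i², with Y = y_i + Σ_{j≠i} y_j.
First-order condition: 62.2 − 3y_i − Σ_{j≠i} y_j = 0.
With identical firms, set every y_j = y: then 62.2 − 3y − 2y = 0, i.e. y = 62.2/5 = 12.44.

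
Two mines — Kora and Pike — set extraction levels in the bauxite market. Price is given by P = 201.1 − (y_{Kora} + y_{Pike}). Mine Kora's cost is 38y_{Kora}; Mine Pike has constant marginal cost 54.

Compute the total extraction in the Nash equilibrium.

Mine Kora's profit: π = y_{Kora}(201.1 − (y_{Kora} + y_{Pike})) − 38y_{Kora}.
∂π/∂y_{Kora} = 163.1 − 2y_{Kora} − y_{Pike} = 0, so y_{Kora} = 81.55 − 0.5y_{Pike}.
By the same steps for Pike: y_{Pike} = 73.55 − 0.5y_{Kora}.
Substituting the second reaction function into the first: y_{Kora} = 81.55 − 0.5(73.55 − 0.5y_{Kora}), which gives 0.75y_{Kora} = 44.775 ⇒ y_{Kora} = 59.7.
Then y_{Pike} = 73.55 − 0.5·59.7 = 43.7.
Total extraction: 59.7 + 43.7 = 103.4.

103.4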